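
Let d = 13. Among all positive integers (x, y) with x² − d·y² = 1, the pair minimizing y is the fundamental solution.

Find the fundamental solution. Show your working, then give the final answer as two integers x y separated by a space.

649 180

√13 → a₀=3, period (1,1,1,1,6); ℓ=5 odd so k=9
a_0=3:  p_0=3·1+0=3,  q_0=3·0+1=1
a_1=1:  p_1=1·3+1=4,  q_1=1·1+0=1
a_2=1:  p_2=1·4+3=7,  q_2=1·1+1=2
a_3=1:  p_3=1·7+4=11,  q_3=1·2+1=3
a_4=1:  p_4=1·11+7=18,  q_4=1·3+2=5
a_5=6:  p_5=6·18+11=119,  q_5=6·5+3=33
a_6=1:  p_6=1·119+18=137,  q_6=1·33+5=38
a_7=1:  p_7=1·137+119=256,  q_7=1·38+33=71
a_8=1:  p_8=1·256+137=393,  q_8=1·71+38=109
a_9=1:  p_9=1·393+256=649,  q_9=1·109+71=180
(x₁, y₁) = (649, 180);  649² − 13·180² = 1 ✓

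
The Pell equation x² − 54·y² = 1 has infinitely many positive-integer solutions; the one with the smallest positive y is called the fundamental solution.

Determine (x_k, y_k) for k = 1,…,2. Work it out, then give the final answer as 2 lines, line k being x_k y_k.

485 66
470449 64020

d=54: √d = [7; 2,1,6,1,2,14] (ℓ=6, even), read p_5/q_5
i=0: a=7 ⇒ p=7, q=1
i=1: a=2 ⇒ p=15, q=2
…
i=4: a=1 ⇒ p=169, q=23
i=5: a=2 ⇒ p=485, q=66
fundamental: x₁=485, y₁=66  (since 235225 − 54·4356 = 1)
(x_2, y_2) = (485·485 + 54·66·66, 485·66 + 66·485) = (470449, 64020)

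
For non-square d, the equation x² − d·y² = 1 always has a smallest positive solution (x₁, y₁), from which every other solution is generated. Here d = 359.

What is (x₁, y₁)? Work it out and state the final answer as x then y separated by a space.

360 19

[18; 1,17,1,36] for √359; ℓ=4 ⇒ convergent index 3
step 0: (18, 1)  from 18·(1,0) + (0,1)
…
step 2: (341, 18)  from 17·(19,1) + (18,1)
step 3: (360, 19)  from 1·(341,18) + (19,1)
(x₁, y₁) = (360, 19);  360² − 359·19² = 1 ✓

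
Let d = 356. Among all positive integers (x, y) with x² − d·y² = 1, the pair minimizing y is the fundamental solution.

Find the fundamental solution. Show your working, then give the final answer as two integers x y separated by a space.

√356 = [18; 1,6,1,1,2,…,6,1,36, …], period ℓ=14 (even) → k=13
k=0  a_k=18  p_k/q_k = 18/1
…
k=4  a_k=1  p_k/q_k = 283/15
…
k=7  a_k=8  p_k/q_k = 8717/462
…
k=12  a_k=6  p_k/q_k = 433982/23001
k=13  a_k=1  p_k/q_k = 500001/26500
fundamental: x₁=500001, y₁=26500  (since 250001000001 − 356·702250000 = 1)

500001 26500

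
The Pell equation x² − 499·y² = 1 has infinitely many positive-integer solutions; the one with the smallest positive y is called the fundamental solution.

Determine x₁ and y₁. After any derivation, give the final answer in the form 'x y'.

4490 201

√499 = [22; 2,1,21,1,2,44, …], period ℓ=6 (even) → k=5
k=0  a_k=22  p_k/q_k = 22/1
…
k=3  a_k=21  p_k/q_k = 1452/65
k=4  a_k=1  p_k/q_k = 1519/68
k=5  a_k=2  p_k/q_k = 4490/201
(x₁, y₁) = (4490, 201);  4490² − 499·201² = 1 ✓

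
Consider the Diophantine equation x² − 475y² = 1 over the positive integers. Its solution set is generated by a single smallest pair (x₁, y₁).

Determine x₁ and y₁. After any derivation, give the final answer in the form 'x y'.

√475 = [21; 1,3,1,6,2,6,1,3,1,42, …], period ℓ=10 (even) → k=9
step 0: (21, 1)  from 21·(1,0) + (0,1)
step 1: (22, 1)  from 1·(21,1) + (1,0)
step 2: (87, 4)  from 3·(22,1) + (21,1)
step 3: (109, 5)  from 1·(87,4) + (22,1)
…
step 7: (11878, 545)  from 1·(10287,472) + (1591,73)
step 8: (45921, 2107)  from 3·(11878,545) + (10287,472)
step 9: (57799, 2652)  from 1·(45921,2107) + (11878,545)
→ (57799, 2652).  Check: 57799²=3340724401, 475·2652²=3340724400, difference 1.

57799 2652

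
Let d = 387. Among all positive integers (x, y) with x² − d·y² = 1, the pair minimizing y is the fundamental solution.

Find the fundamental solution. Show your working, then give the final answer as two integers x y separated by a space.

d=387: √d = [19; 1,2,19,2,1,38] (ℓ=6, even), read p_5/q_5
i=0: a=19 ⇒ p=19, q=1
i=1: a=1 ⇒ p=20, q=1
…
i=4: a=2 ⇒ p=2341, q=119
i=5: a=1 ⇒ p=3482, q=177
(x₁, y₁) = (3482, 177);  3482² − 387·177² = 1 ✓

3482 177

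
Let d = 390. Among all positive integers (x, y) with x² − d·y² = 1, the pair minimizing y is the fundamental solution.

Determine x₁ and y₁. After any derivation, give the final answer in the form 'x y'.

√390 = [19; 1,2,1,38, …], period ℓ=4 (even) → k=3
step 0: (19, 1)  from 19·(1,0) + (0,1)
step 1: (20, 1)  from 1·(19,1) + (1,0)
step 2: (59, 3)  from 2·(20,1) + (19,1)
step 3: (79, 4)  from 1·(59,3) + (20,1)
→ (79, 4).  Check: 79²=6241, 390·4²=6240, difference 1.

79 4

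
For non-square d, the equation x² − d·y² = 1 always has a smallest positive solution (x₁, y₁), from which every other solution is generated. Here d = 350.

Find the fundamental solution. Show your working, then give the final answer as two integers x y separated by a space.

√350 → a₀=18, period (1,2,2,2,1,36); ℓ=6 even so k=5
k=0  a_k=18  p_k/q_k = 18/1
…
k=4  a_k=2  p_k/q_k = 318/17
k=5  a_k=1  p_k/q_k = 449/24
fundamental: x₁=449, y₁=24  (since 201601 − 350·576 = 1)

449 24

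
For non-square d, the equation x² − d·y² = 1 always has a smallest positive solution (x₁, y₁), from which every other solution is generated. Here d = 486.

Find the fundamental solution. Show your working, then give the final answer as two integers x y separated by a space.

485 22

√486 = [22; 22,44, …], period ℓ=2 (even) → k=1
k=0  a_k=22  p_k/q_k = 22/1
k=1  a_k=22  p_k/q_k = 485/22
fundamental: x₁=485, y₁=22  (since 235225 − 486·484 = 1)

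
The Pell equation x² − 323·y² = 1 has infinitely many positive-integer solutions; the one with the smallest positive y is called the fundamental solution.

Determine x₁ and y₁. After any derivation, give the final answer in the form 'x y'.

18 1

d=323: √d = [17; 1,34] (ℓ=2, even), read p_1/q_1
i=0: a=17 ⇒ p=17, q=1
i=1: a=1 ⇒ p=18, q=1
→ (18, 1).  Check: 18²=324, 323·1²=323, difference 1.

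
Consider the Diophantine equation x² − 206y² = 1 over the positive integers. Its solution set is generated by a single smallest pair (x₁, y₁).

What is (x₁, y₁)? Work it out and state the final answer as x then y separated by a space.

d=206: √d = [14; 2,1,5,14,5,1,2,28] (ℓ=8, even), read p_7/q_7
i=0: a=14 ⇒ p=14, q=1
i=1: a=2 ⇒ p=29, q=2
…
i=3: a=5 ⇒ p=244, q=17
i=4: a=14 ⇒ p=3459, q=241
i=5: a=5 ⇒ p=17539, q=1222
i=6: a=1 ⇒ p=20998, q=1463
i=7: a=2 ⇒ p=59535, q=4148
(x₁, y₁) = (59535, 4148);  59535² − 206·4148² = 1 ✓

59535 4148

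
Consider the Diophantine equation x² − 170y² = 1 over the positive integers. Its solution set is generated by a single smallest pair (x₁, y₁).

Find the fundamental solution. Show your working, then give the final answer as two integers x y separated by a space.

339 26

d=170: √d = [13; 26] (ℓ=1, odd), read p_1/q_1
k=0  a_k=13  p_k/q_k = 13/1
k=1  a_k=26  p_k/q_k = 339/26
(x₁, y₁) = (339, 26);  339² − 170·26² = 1 ✓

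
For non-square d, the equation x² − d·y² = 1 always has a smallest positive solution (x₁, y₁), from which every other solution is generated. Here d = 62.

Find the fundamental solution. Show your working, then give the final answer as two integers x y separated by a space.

√62 → a₀=7, period (1,6,1,14); ℓ=4 even so k=3
step 0: (7, 1)  from 7·(1,0) + (0,1)
…
step 2: (55, 7)  from 6·(8,1) + (7,1)
step 3: (63, 8)  from 1·(55,7) + (8,1)
fundamental: x₁=63, y₁=8  (since 3969 − 62·64 = 1)

63 8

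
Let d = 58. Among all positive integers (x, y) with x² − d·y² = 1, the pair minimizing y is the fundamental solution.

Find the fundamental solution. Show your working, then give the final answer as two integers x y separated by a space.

19603 2574

[7; 1,1,1,1,1,1,14] for √58; ℓ=7 ⇒ convergent index 13
i=0: a=7 ⇒ p=7, q=1
…
i=2: a=1 ⇒ p=15, q=2
…
i=4: a=1 ⇒ p=38, q=5
i=5: a=1 ⇒ p=61, q=8
…
i=8: a=1 ⇒ p=1546, q=203
i=9: a=1 ⇒ p=2993, q=393
i=10: a=1 ⇒ p=4539, q=596
i=11: a=1 ⇒ p=7532, q=989
i=12: a=1 ⇒ p=12071, q=1585
i=13: a=1 ⇒ p=19603, q=2574
fundamental: x₁=19603, y₁=2574  (since 384277609 − 58·6625476 = 1)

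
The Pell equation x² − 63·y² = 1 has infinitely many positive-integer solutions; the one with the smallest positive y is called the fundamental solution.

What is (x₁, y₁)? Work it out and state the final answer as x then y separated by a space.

√63 = [7; 1,14, …], period ℓ=2 (even) → k=1
a_0=7:  p_0=7·1+0=7,  q_0=7·0+1=1
a_1=1:  p_1=1·7+1=8,  q_1=1·1+0=1
(x₁, y₁) = (8, 1);  8² − 63·1² = 1 ✓

8 1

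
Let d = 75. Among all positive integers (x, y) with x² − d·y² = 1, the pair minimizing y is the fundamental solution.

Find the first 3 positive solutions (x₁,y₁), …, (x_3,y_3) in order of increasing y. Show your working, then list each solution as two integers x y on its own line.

√75 = [8; 1,1,1,16, …], period ℓ=4 (even) → k=3
k=0  a_k=8  p_k/q_k = 8/1
…
k=2  a_k=1  p_k/q_k = 17/2
k=3  a_k=1  p_k/q_k = 26/3
fundamental: x₁=26, y₁=3  (since 676 − 75·9 = 1)
n=2: (26,3)∘(26,3) = (26·26+75·3·3, 26·3+3·26) = (1351,156)
n=3: (1351,156)∘(26,3) = (26·1351+75·3·156, 26·156+3·1351) = (70226,8109)

26 3
1351 156
70226 8109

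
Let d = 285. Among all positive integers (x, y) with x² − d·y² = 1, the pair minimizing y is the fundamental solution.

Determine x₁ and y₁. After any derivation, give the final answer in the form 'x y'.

√285 → a₀=16, period (1,7,2,7,1,32); ℓ=6 even so k=5
k=0  a_k=16  p_k/q_k = 16/1
k=1  a_k=1  p_k/q_k = 17/1
…
k=3  a_k=2  p_k/q_k = 287/17
k=4  a_k=7  p_k/q_k = 2144/127
k=5  a_k=1  p_k/q_k = 2431/144
(x₁, y₁) = (2431, 144);  2431² − 285·144² = 1 ✓

2431 144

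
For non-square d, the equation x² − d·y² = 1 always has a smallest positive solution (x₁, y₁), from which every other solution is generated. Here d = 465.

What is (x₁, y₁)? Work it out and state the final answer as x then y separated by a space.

√465 = [21; 1,1,3,2,2,2,3,1,1,42, …], period ℓ=10 (even) → k=9
step 0: (21, 1)  from 21·(1,0) + (0,1)
step 1: (22, 1)  from 1·(21,1) + (1,0)
step 2: (43, 2)  from 1·(22,1) + (21,1)
step 3: (151, 7)  from 3·(43,2) + (22,1)
step 4: (345, 16)  from 2·(151,7) + (43,2)
step 5: (841, 39)  from 2·(345,16) + (151,7)
…
step 7: (6922, 321)  from 3·(2027,94) + (841,39)
step 8: (8949, 415)  from 1·(6922,321) + (2027,94)
step 9: (15871, 736)  from 1·(8949,415) + (6922,321)
→ (15871, 736).  Check: 15871²=251888641, 465·736²=251888640, difference 1.

15871 736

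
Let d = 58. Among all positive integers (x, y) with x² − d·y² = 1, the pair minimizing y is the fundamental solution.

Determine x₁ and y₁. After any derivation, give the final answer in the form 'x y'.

d=58: √d = [7; 1,1,1,1,1,1,14] (ℓ=7, odd), read p_13/q_13
a_0=7:  p_0=7·1+0=7,  q_0=7·0+1=1
a_1=1:  p_1=1·7+1=8,  q_1=1·1+0=1
…
a_4=1:  p_4=1·23+15=38,  q_4=1·3+2=5
a_5=1:  p_5=1·38+23=61,  q_5=1·5+3=8
…
a_8=1:  p_8=1·1447+99=1546,  q_8=1·190+13=203
a_9=1:  p_9=1·1546+1447=2993,  q_9=1·203+190=393
a_10=1:  p_10=1·2993+1546=4539,  q_10=1·393+203=596
…
a_12=1:  p_12=1·7532+4539=12071,  q_12=1·989+596=1585
a_13=1:  p_13=1·12071+7532=19603,  q_13=1·1585+989=2574
→ (19603, 2574).  Check: 19603²=384277609, 58·2574²=384277608, difference 1.

19603 2574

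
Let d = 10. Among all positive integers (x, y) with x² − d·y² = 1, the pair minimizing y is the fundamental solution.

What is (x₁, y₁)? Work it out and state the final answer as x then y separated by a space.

√10 = [3; 6, …], period ℓ=1 (odd) → k=1
a_0=3:  p_0=3·1+0=3,  q_0=3·0+1=1
a_1=6:  p_1=6·3+1=19,  q_1=6·1+0=6
(x₁, y₁) = (19, 6);  19² − 10·6² = 1 ✓

19 6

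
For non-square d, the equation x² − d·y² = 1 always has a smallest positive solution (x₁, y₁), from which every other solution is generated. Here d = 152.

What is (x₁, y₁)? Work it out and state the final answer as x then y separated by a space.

√152 = [12; 3,24, …], period ℓ=2 (even) → k=1
step 0: (12, 1)  from 12·(1,0) + (0,1)
step 1: (37, 3)  from 3·(12,1) + (1,0)
fundamental: x₁=37, y₁=3  (since 1369 − 152·9 = 1)

37 3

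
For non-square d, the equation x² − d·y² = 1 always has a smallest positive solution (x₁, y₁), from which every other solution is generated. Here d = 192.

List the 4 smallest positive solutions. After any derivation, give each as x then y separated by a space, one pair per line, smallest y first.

97 7
18817 1358
3650401 263445
708158977 51106972

d=192: √d = [13; 1,5,1,26] (ℓ=4, even), read p_3/q_3
a_0=13:  p_0=13·1+0=13,  q_0=13·0+1=1
a_1=1:  p_1=1·13+1=14,  q_1=1·1+0=1
a_2=5:  p_2=5·14+13=83,  q_2=5·1+1=6
a_3=1:  p_3=1·83+14=97,  q_3=1·6+1=7
fundamental: x₁=97, y₁=7  (since 9409 − 192·49 = 1)
(x_2, y_2) = (97·97 + 192·7·7, 97·7 + 7·97) = (18817, 1358)
(x_3, y_3) = (97·18817 + 192·7·1358, 97·1358 + 7·18817) = (3650401, 263445)
(x_4, y_4) = (97·3650401 + 192·7·263445, 97·263445 + 7·3650401) = (708158977, 51106972)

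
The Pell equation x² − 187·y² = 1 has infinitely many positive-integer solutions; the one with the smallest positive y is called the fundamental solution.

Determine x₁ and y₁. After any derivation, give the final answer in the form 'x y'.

[13; 1,2,13,2,1,26] for √187; ℓ=6 ⇒ convergent index 5
i=0: a=13 ⇒ p=13, q=1
i=1: a=1 ⇒ p=14, q=1
i=2: a=2 ⇒ p=41, q=3
…
i=4: a=2 ⇒ p=1135, q=83
i=5: a=1 ⇒ p=1682, q=123
fundamental: x₁=1682, y₁=123  (since 2829124 − 187·15129 = 1)

1682 123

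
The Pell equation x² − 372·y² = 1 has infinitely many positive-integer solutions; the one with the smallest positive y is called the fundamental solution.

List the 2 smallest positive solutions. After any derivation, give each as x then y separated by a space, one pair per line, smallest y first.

12151 630
295293601 15310260

√372 → a₀=19, period (3,2,12,2,3,38); ℓ=6 even so k=5
k=0  a_k=19  p_k/q_k = 19/1
…
k=3  a_k=12  p_k/q_k = 1678/87
k=4  a_k=2  p_k/q_k = 3491/181
k=5  a_k=3  p_k/q_k = 12151/630
(x₁, y₁) = (12151, 630);  12151² − 372·630² = 1 ✓
(x_2, y_2) = (12151·12151 + 372·630·630, 12151·630 + 630·12151) = (295293601, 15310260)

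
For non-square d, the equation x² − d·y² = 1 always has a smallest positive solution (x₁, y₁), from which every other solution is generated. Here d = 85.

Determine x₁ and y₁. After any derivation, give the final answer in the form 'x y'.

285769 30996

√85 = [9; 4,1,1,4,18, …], period ℓ=5 (odd) → k=9
i=0: a=9 ⇒ p=9, q=1
i=1: a=4 ⇒ p=37, q=4
…
i=8: a=1 ⇒ p=62739, q=6805
i=9: a=4 ⇒ p=285769, q=30996
fundamental: x₁=285769, y₁=30996  (since 81663921361 − 85·960752016 = 1)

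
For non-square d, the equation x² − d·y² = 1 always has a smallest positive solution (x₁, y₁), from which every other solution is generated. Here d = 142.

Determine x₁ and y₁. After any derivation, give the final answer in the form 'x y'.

143 12

√142 = [11; 1,10,1,22, …], period ℓ=4 (even) → k=3
k=0  a_k=11  p_k/q_k = 11/1
…
k=2  a_k=10  p_k/q_k = 131/11
k=3  a_k=1  p_k/q_k = 143/12
(x₁, y₁) = (143, 12);  143² − 142·12² = 1 ✓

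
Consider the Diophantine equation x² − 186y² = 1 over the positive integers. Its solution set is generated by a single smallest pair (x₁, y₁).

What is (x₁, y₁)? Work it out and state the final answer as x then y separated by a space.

7501 550

d=186: √d = [13; 1,1,1,3,4,3,1,1,1,26] (ℓ=10, even), read p_9/q_9
a_0=13:  p_0=13·1+0=13,  q_0=13·0+1=1
a_1=1:  p_1=1·13+1=14,  q_1=1·1+0=1
…
a_6=3:  p_6=3·641+150=2073,  q_6=3·47+11=152
…
a_8=1:  p_8=1·2714+2073=4787,  q_8=1·199+152=351
a_9=1:  p_9=1·4787+2714=7501,  q_9=1·351+199=550
fundamental: x₁=7501, y₁=550  (since 56265001 − 186·302500 = 1)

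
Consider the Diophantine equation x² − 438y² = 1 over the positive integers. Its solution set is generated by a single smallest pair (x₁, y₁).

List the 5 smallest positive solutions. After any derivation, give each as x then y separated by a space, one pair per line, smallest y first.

√438 = [20; 1,12,1,40, …], period ℓ=4 (even) → k=3
a_0=20:  p_0=20·1+0=20,  q_0=20·0+1=1
a_1=1:  p_1=1·20+1=21,  q_1=1·1+0=1
a_2=12:  p_2=12·21+20=272,  q_2=12·1+1=13
a_3=1:  p_3=1·272+21=293,  q_3=1·13+1=14
fundamental: x₁=293, y₁=14  (since 85849 − 438·196 = 1)
n=2: (293,14)∘(293,14) = (293·293+438·14·14, 293·14+14·293) = (171697,8204)
n=3: (171697,8204)∘(293,14) = (293·171697+438·14·8204, 293·8204+14·171697) = (100614149,4807530)
n=4: (100614149,4807530)∘(293,14) = (293·100614149+438·14·4807530, 293·4807530+14·100614149) = (58959719617,2817204376)
n=5: (58959719617,2817204376)∘(293,14) = (293·58959719617+438·14·2817204376, 293·2817204376+14·58959719617) = (34550295081413,1650876956806)

293 14
171697 8204
100614149 4807530
58959719617 2817204376
34550295081413 1650876956806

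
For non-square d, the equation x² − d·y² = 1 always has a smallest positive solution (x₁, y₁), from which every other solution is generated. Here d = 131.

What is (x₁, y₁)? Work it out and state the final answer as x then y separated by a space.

10610 927

[11; 2,4,11,4,2,22] for √131; ℓ=6 ⇒ convergent index 5
a_0=11:  p_0=11·1+0=11,  q_0=11·0+1=1
…
a_2=4:  p_2=4·23+11=103,  q_2=4·2+1=9
a_3=11:  p_3=11·103+23=1156,  q_3=11·9+2=101
a_4=4:  p_4=4·1156+103=4727,  q_4=4·101+9=413
a_5=2:  p_5=2·4727+1156=10610,  q_5=2·413+101=927
→ (10610, 927).  Check: 10610²=112572100, 131·927²=112572099, difference 1.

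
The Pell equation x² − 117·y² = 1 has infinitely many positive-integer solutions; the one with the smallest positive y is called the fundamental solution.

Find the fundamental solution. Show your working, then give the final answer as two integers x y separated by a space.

[10; 1,4,2,4,1,20] for √117; ℓ=6 ⇒ convergent index 5
step 0: (10, 1)  from 10·(1,0) + (0,1)
step 1: (11, 1)  from 1·(10,1) + (1,0)
step 2: (54, 5)  from 4·(11,1) + (10,1)
…
step 4: (530, 49)  from 4·(119,11) + (54,5)
step 5: (649, 60)  from 1·(530,49) + (119,11)
(x₁, y₁) = (649, 60);  649² − 117·60² = 1 ✓

649 60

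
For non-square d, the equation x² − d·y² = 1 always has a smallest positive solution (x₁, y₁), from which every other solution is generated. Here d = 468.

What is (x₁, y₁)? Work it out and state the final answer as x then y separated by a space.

[21; 1,1,1,2,1,1,1,42] for √468; ℓ=8 ⇒ convergent index 7
a_0=21:  p_0=21·1+0=21,  q_0=21·0+1=1
…
a_2=1:  p_2=1·22+21=43,  q_2=1·1+1=2
…
a_4=2:  p_4=2·65+43=173,  q_4=2·3+2=8
a_5=1:  p_5=1·173+65=238,  q_5=1·8+3=11
a_6=1:  p_6=1·238+173=411,  q_6=1·11+8=19
a_7=1:  p_7=1·411+238=649,  q_7=1·19+11=30
(x₁, y₁) = (649, 30);  649² − 468·30² = 1 ✓

649 30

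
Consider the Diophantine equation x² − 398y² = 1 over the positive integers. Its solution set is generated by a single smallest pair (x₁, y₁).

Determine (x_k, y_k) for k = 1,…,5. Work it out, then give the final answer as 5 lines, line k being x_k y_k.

399 20
318401 15960
254083599 12736060
202758393601 10163359920
161800944009999 8110348480100

d=398: √d = [19; 1,18,1,38] (ℓ=4, even), read p_3/q_3
k=0  a_k=19  p_k/q_k = 19/1
…
k=2  a_k=18  p_k/q_k = 379/19
k=3  a_k=1  p_k/q_k = 399/20
→ (399, 20).  Check: 399²=159201, 398·20²=159200, difference 1.
(x_2, y_2) = (399·399 + 398·20·20, 399·20 + 20·399) = (318401, 15960)
(x_3, y_3) = (399·318401 + 398·20·15960, 399·15960 + 20·318401) = (254083599, 12736060)
(x_4, y_4) = (399·254083599 + 398·20·12736060, 399·12736060 + 20·254083599) = (202758393601, 10163359920)
(x_5, y_5) = (399·202758393601 + 398·20·10163359920, 399·10163359920 + 20·202758393601) = (161800944009999, 8110348480100)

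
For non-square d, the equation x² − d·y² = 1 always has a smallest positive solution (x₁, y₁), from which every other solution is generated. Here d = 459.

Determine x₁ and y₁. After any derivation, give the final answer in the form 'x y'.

√459 → a₀=21, period (2,2,1,4,21,4,1,2,2,42); ℓ=10 even so k=9
i=0: a=21 ⇒ p=21, q=1
…
i=2: a=2 ⇒ p=107, q=5
…
i=6: a=4 ⇒ p=60695, q=2833
i=7: a=1 ⇒ p=75692, q=3533
i=8: a=2 ⇒ p=212079, q=9899
i=9: a=2 ⇒ p=499850, q=23331
→ (499850, 23331).  Check: 499850²=249850022500, 459·23331²=249850022499, difference 1.

499850 23331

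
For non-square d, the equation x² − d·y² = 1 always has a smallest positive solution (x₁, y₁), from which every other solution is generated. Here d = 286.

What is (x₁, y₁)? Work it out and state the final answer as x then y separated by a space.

√286 → a₀=16, period (1,10,3,3,2,3,3,10,1,32); ℓ=10 even so k=9
step 0: (16, 1)  from 16·(1,0) + (0,1)
step 1: (17, 1)  from 1·(16,1) + (1,0)
step 2: (186, 11)  from 10·(17,1) + (16,1)
…
step 5: (4397, 260)  from 2·(1911,113) + (575,34)
…
step 8: (512132, 30283)  from 10·(49703,2939) + (15102,893)
step 9: (561835, 33222)  from 1·(512132,30283) + (49703,2939)
fundamental: x₁=561835, y₁=33222  (since 315658567225 − 286·1103701284 = 1)

561835 33222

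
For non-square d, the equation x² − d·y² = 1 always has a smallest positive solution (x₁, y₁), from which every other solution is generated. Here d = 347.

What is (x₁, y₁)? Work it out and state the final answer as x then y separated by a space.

641602 34443

d=347: √d = [18; 1,1,1,2,4,…,1,1,36] (ℓ=14, even), read p_13/q_13
step 0: (18, 1)  from 18·(1,0) + (0,1)
…
step 3: (56, 3)  from 1·(37,2) + (19,1)
…
step 6: (801, 43)  from 1·(652,35) + (149,8)
…
step 9: (74549, 4002)  from 4·(15070,809) + (14269,766)
step 10: (164168, 8813)  from 2·(74549,4002) + (15070,809)
…
step 12: (402885, 21628)  from 1·(238717,12815) + (164168,8813)
step 13: (641602, 34443)  from 1·(402885,21628) + (238717,12815)
→ (641602, 34443).  Check: 641602²=411653126404, 347·34443²=411653126403, difference 1.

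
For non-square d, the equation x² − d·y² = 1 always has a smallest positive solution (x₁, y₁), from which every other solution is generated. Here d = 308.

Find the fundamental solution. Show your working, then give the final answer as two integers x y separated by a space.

√308 → a₀=17, period (1,1,4,1,1,34); ℓ=6 even so k=5
step 0: (17, 1)  from 17·(1,0) + (0,1)
step 1: (18, 1)  from 1·(17,1) + (1,0)
step 2: (35, 2)  from 1·(18,1) + (17,1)
step 3: (158, 9)  from 4·(35,2) + (18,1)
step 4: (193, 11)  from 1·(158,9) + (35,2)
step 5: (351, 20)  from 1·(193,11) + (158,9)
fundamental: x₁=351, y₁=20  (since 123201 − 308·400 = 1)

351 20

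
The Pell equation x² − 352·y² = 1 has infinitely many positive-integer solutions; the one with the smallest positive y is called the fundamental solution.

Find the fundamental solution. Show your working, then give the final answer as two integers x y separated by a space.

√352 → a₀=18, period (1,3,5,9,5,3,1,36); ℓ=8 even so k=7
step 0: (18, 1)  from 18·(1,0) + (0,1)
step 1: (19, 1)  from 1·(18,1) + (1,0)
…
step 3: (394, 21)  from 5·(75,4) + (19,1)
…
step 6: (59118, 3151)  from 3·(18499,986) + (3621,193)
step 7: (77617, 4137)  from 1·(59118,3151) + (18499,986)
(x₁, y₁) = (77617, 4137);  77617² − 352·4137² = 1 ✓

77617 4137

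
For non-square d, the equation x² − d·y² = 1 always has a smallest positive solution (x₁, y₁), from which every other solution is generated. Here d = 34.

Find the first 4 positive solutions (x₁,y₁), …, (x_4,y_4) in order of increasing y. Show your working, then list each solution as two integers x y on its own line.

35 6
2449 420
171395 29394
11995201 2057160

[5; 1,4,1,10] for √34; ℓ=4 ⇒ convergent index 3
a_0=5:  p_0=5·1+0=5,  q_0=5·0+1=1
a_1=1:  p_1=1·5+1=6,  q_1=1·1+0=1
a_2=4:  p_2=4·6+5=29,  q_2=4·1+1=5
a_3=1:  p_3=1·29+6=35,  q_3=1·5+1=6
fundamental: x₁=35, y₁=6  (since 1225 − 34·36 = 1)
n=2: (35,6)∘(35,6) = (35·35+34·6·6, 35·6+6·35) = (2449,420)
n=3: (2449,420)∘(35,6) = (35·2449+34·6·420, 35·420+6·2449) = (171395,29394)
n=4: (171395,29394)∘(35,6) = (35·171395+34·6·29394, 35·29394+6·171395) = (11995201,2057160)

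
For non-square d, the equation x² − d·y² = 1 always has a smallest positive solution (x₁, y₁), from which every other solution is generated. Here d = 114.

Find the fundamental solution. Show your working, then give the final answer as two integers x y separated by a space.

1025 96

√114 = [10; 1,2,10,2,1,20, …], period ℓ=6 (even) → k=5
k=0  a_k=10  p_k/q_k = 10/1
k=1  a_k=1  p_k/q_k = 11/1
k=2  a_k=2  p_k/q_k = 32/3
k=3  a_k=10  p_k/q_k = 331/31
k=4  a_k=2  p_k/q_k = 694/65
k=5  a_k=1  p_k/q_k = 1025/96
fundamental: x₁=1025, y₁=96  (since 1050625 − 114·9216 = 1)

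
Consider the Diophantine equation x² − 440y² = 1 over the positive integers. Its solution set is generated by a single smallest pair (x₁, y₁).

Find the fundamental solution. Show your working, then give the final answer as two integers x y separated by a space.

21 1

√440 → a₀=20, period (1,40); ℓ=2 even so k=1
k=0  a_k=20  p_k/q_k = 20/1
k=1  a_k=1  p_k/q_k = 21/1
(x₁, y₁) = (21, 1);  21² − 440·1² = 1 ✓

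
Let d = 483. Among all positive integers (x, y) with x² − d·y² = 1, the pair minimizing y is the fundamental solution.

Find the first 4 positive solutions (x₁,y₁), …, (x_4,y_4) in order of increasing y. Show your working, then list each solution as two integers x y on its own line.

22 1
967 44
42526 1935
1870177 85096

d=483: √d = [21; 1,42] (ℓ=2, even), read p_1/q_1
i=0: a=21 ⇒ p=21, q=1
i=1: a=1 ⇒ p=22, q=1
(x₁, y₁) = (22, 1);  22² − 483·1² = 1 ✓
k=2:  x_2 = 22·22+483·1·1 = 967,  y_2 = 22·1+1·22 = 44
k=3:  x_3 = 22·967+483·1·44 = 42526,  y_3 = 22·44+1·967 = 1935
k=4:  x_4 = 22·42526+483·1·1935 = 1870177,  y_4 = 22·1935+1·42526 = 85096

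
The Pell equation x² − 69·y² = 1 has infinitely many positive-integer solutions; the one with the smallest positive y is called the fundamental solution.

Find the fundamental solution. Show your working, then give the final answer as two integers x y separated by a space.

[8; 3,3,1,4,1,3,3,16] for √69; ℓ=8 ⇒ convergent index 7
a_0=8:  p_0=8·1+0=8,  q_0=8·0+1=1
a_1=3:  p_1=3·8+1=25,  q_1=3·1+0=3
…
a_3=1:  p_3=1·83+25=108,  q_3=1·10+3=13
…
a_6=3:  p_6=3·623+515=2384,  q_6=3·75+62=287
a_7=3:  p_7=3·2384+623=7775,  q_7=3·287+75=936
fundamental: x₁=7775, y₁=936  (since 60450625 − 69·876096 = 1)

7775 936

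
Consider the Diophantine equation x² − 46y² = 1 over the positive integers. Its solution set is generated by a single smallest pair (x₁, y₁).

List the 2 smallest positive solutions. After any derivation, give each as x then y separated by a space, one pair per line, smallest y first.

24335 3588
1184384449 174627960

[6; 1,3,1,1,2,6,2,1,1,3,1,12] for √46; ℓ=12 ⇒ convergent index 11
step 0: (6, 1)  from 6·(1,0) + (0,1)
…
step 2: (27, 4)  from 3·(7,1) + (6,1)
step 3: (34, 5)  from 1·(27,4) + (7,1)
step 4: (61, 9)  from 1·(34,5) + (27,4)
…
step 7: (2150, 317)  from 2·(997,147) + (156,23)
step 8: (3147, 464)  from 1·(2150,317) + (997,147)
step 9: (5297, 781)  from 1·(3147,464) + (2150,317)
step 10: (19038, 2807)  from 3·(5297,781) + (3147,464)
step 11: (24335, 3588)  from 1·(19038,2807) + (5297,781)
→ (24335, 3588).  Check: 24335²=592192225, 46·3588²=592192224, difference 1.
(24335+3588√46)^2 = 1184384449 + 174627960√46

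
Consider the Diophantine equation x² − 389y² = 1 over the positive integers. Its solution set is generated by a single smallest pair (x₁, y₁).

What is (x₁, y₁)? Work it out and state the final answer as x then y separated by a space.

√389 → a₀=19, period (1,2,1,1,1,1,2,1,38); ℓ=9 odd so k=17
i=0: a=19 ⇒ p=19, q=1
i=1: a=1 ⇒ p=20, q=1
…
i=3: a=1 ⇒ p=79, q=4
i=4: a=1 ⇒ p=138, q=7
i=5: a=1 ⇒ p=217, q=11
i=6: a=1 ⇒ p=355, q=18
…
i=8: a=1 ⇒ p=1282, q=65
i=9: a=38 ⇒ p=49643, q=2517
i=10: a=1 ⇒ p=50925, q=2582
i=11: a=2 ⇒ p=151493, q=7681
i=12: a=1 ⇒ p=202418, q=10263
i=13: a=1 ⇒ p=353911, q=17944
i=14: a=1 ⇒ p=556329, q=28207
i=15: a=1 ⇒ p=910240, q=46151
i=16: a=2 ⇒ p=2376809, q=120509
i=17: a=1 ⇒ p=3287049, q=166660
fundamental: x₁=3287049, y₁=166660  (since 10804691128401 − 389·27775555600 = 1)

3287049 166660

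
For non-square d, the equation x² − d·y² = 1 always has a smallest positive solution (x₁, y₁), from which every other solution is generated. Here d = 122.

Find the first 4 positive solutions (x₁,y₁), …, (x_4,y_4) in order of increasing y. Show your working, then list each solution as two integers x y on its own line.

d=122: √d = [11; 22] (ℓ=1, odd), read p_1/q_1
step 0: (11, 1)  from 11·(1,0) + (0,1)
step 1: (243, 22)  from 22·(11,1) + (1,0)
(x₁, y₁) = (243, 22);  243² − 122·22² = 1 ✓
n=2: (243,22)∘(243,22) = (243·243+122·22·22, 243·22+22·243) = (118097,10692)
n=3: (118097,10692)∘(243,22) = (243·118097+122·22·10692, 243·10692+22·118097) = (57394899,5196290)
n=4: (57394899,5196290)∘(243,22) = (243·57394899+122·22·5196290, 243·5196290+22·57394899) = (27893802817,2525386248)

243 22
118097 10692
57394899 5196290
27893802817 2525386248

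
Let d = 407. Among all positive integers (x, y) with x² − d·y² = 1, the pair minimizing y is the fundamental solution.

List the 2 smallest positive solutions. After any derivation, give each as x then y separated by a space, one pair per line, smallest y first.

2663 132
14183137 703032

d=407: √d = [20; 5,1,2,1,5,40] (ℓ=6, even), read p_5/q_5
a_0=20:  p_0=20·1+0=20,  q_0=20·0+1=1
a_1=5:  p_1=5·20+1=101,  q_1=5·1+0=5
a_2=1:  p_2=1·101+20=121,  q_2=1·5+1=6
a_3=2:  p_3=2·121+101=343,  q_3=2·6+5=17
a_4=1:  p_4=1·343+121=464,  q_4=1·17+6=23
a_5=5:  p_5=5·464+343=2663,  q_5=5·23+17=132
(x₁, y₁) = (2663, 132);  2663² − 407·132² = 1 ✓
k=2:  x_2 = 2663·2663+407·132·132 = 14183137,  y_2 = 2663·132+132·2663 = 703032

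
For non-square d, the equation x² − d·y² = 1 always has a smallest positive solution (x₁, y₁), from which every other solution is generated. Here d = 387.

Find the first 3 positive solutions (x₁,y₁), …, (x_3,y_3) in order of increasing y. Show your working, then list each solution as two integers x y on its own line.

3482 177
24248647 1232628
168867574226 8584021215

[19; 1,2,19,2,1,38] for √387; ℓ=6 ⇒ convergent index 5
k=0  a_k=19  p_k/q_k = 19/1
k=1  a_k=1  p_k/q_k = 20/1
k=2  a_k=2  p_k/q_k = 59/3
k=3  a_k=19  p_k/q_k = 1141/58
k=4  a_k=2  p_k/q_k = 2341/119
k=5  a_k=1  p_k/q_k = 3482/177
fundamental: x₁=3482, y₁=177  (since 12124324 − 387·31329 = 1)
n=2: (3482,177)∘(3482,177) = (3482·3482+387·177·177, 3482·177+177·3482) = (24248647,1232628)
n=3: (24248647,1232628)∘(3482,177) = (3482·24248647+387·177·1232628, 3482·1232628+177·24248647) = (168867574226,8584021215)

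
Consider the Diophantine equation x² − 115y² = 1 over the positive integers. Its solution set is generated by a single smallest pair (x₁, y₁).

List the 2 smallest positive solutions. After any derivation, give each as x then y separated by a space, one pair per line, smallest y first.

1126 105
2535751 236460

d=115: √d = [10; 1,2,1,1,1,1,1,2,1,20] (ℓ=10, even), read p_9/q_9
i=0: a=10 ⇒ p=10, q=1
i=1: a=1 ⇒ p=11, q=1
…
i=4: a=1 ⇒ p=75, q=7
i=5: a=1 ⇒ p=118, q=11
i=6: a=1 ⇒ p=193, q=18
i=7: a=1 ⇒ p=311, q=29
i=8: a=2 ⇒ p=815, q=76
i=9: a=1 ⇒ p=1126, q=105
→ (1126, 105).  Check: 1126²=1267876, 115·105²=1267875, difference 1.
n=2: (1126,105)∘(1126,105) = (1126·1126+115·105·105, 1126·105+105·1126) = (2535751,236460)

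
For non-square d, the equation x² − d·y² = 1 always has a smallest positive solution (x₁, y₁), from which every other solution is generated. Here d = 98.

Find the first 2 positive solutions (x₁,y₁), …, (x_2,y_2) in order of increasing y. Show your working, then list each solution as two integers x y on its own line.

99 10
19601 1980

√98 → a₀=9, period (1,8,1,18); ℓ=4 even so k=3
a_0=9:  p_0=9·1+0=9,  q_0=9·0+1=1
a_1=1:  p_1=1·9+1=10,  q_1=1·1+0=1
a_2=8:  p_2=8·10+9=89,  q_2=8·1+1=9
a_3=1:  p_3=1·89+10=99,  q_3=1·9+1=10
fundamental: x₁=99, y₁=10  (since 9801 − 98·100 = 1)
(x_2, y_2) = (99·99 + 98·10·10, 99·10 + 10·99) = (19601, 1980)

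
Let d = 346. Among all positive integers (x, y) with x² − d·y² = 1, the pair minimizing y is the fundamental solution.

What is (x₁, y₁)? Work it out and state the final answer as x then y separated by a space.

17299 930

d=346: √d = [18; 1,1,1,1,36] (ℓ=5, odd), read p_9/q_9
k=0  a_k=18  p_k/q_k = 18/1
k=1  a_k=1  p_k/q_k = 19/1
k=2  a_k=1  p_k/q_k = 37/2
…
k=4  a_k=1  p_k/q_k = 93/5
k=5  a_k=36  p_k/q_k = 3404/183
…
k=7  a_k=1  p_k/q_k = 6901/371
k=8  a_k=1  p_k/q_k = 10398/559
k=9  a_k=1  p_k/q_k = 17299/930
fundamental: x₁=17299, y₁=930  (since 299255401 − 346·864900 = 1)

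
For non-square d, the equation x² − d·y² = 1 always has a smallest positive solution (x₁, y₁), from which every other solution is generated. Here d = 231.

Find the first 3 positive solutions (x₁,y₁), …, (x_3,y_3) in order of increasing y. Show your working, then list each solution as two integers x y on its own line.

76 5
11551 760
1755676 115515

d=231: √d = [15; 5,30] (ℓ=2, even), read p_1/q_1
k=0  a_k=15  p_k/q_k = 15/1
k=1  a_k=5  p_k/q_k = 76/5
fundamental: x₁=76, y₁=5  (since 5776 − 231·25 = 1)
(76+5√231)^2 = 11551 + 760√231
(76+5√231)^3 = 1755676 + 115515√231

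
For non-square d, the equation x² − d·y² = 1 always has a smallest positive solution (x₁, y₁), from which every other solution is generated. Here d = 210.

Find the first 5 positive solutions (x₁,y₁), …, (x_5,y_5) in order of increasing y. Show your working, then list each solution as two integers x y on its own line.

√210 = [14; 2,28, …], period ℓ=2 (even) → k=1
step 0: (14, 1)  from 14·(1,0) + (0,1)
step 1: (29, 2)  from 2·(14,1) + (1,0)
fundamental: x₁=29, y₁=2  (since 841 − 210·4 = 1)
n=2: (29,2)∘(29,2) = (29·29+210·2·2, 29·2+2·29) = (1681,116)
n=3: (1681,116)∘(29,2) = (29·1681+210·2·116, 29·116+2·1681) = (97469,6726)
n=4: (97469,6726)∘(29,2) = (29·97469+210·2·6726, 29·6726+2·97469) = (5651521,389992)
n=5: (5651521,389992)∘(29,2) = (29·5651521+210·2·389992, 29·389992+2·5651521) = (327690749,22612810)

29 2
1681 116
97469 6726
5651521 389992
327690749 22612810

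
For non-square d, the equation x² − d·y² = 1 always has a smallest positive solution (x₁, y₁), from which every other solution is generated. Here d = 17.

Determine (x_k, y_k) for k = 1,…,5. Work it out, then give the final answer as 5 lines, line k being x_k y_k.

√17 = [4; 8, …], period ℓ=1 (odd) → k=1
a_0=4:  p_0=4·1+0=4,  q_0=4·0+1=1
a_1=8:  p_1=8·4+1=33,  q_1=8·1+0=8
→ (33, 8).  Check: 33²=1089, 17·8²=1088, difference 1.
(33+8√17)^2 = 2177 + 528√17
(33+8√17)^3 = 143649 + 34840√17
(33+8√17)^4 = 9478657 + 2298912√17
(33+8√17)^5 = 625447713 + 151693352√17

33 8
2177 528
143649 34840
9478657 2298912
625447713 151693352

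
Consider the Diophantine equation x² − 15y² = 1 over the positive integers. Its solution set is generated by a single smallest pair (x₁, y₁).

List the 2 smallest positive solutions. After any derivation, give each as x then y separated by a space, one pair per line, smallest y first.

4 1
31 8

√15 → a₀=3, period (1,6); ℓ=2 even so k=1
step 0: (3, 1)  from 3·(1,0) + (0,1)
step 1: (4, 1)  from 1·(3,1) + (1,0)
fundamental: x₁=4, y₁=1  (since 16 − 15·1 = 1)
k=2:  x_2 = 4·4+15·1·1 = 31,  y_2 = 4·1+1·4 = 8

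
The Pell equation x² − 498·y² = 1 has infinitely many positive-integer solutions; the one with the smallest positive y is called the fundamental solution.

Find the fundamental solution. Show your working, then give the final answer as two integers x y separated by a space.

√498 = [22; 3,6,22,6,3,44, …], period ℓ=6 (even) → k=5
k=0  a_k=22  p_k/q_k = 22/1
…
k=4  a_k=6  p_k/q_k = 56794/2545
k=5  a_k=3  p_k/q_k = 179777/8056
→ (179777, 8056).  Check: 179777²=32319769729, 498·8056²=32319769728, difference 1.

179777 8056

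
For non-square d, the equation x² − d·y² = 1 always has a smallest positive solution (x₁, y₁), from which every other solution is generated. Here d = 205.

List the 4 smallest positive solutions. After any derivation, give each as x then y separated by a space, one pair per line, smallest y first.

d=205: √d = [14; 3,6,1,4,1,6,3,28] (ℓ=8, even), read p_7/q_7
step 0: (14, 1)  from 14·(1,0) + (0,1)
step 1: (43, 3)  from 3·(14,1) + (1,0)
…
step 4: (1532, 107)  from 4·(315,22) + (272,19)
step 5: (1847, 129)  from 1·(1532,107) + (315,22)
step 6: (12614, 881)  from 6·(1847,129) + (1532,107)
step 7: (39689, 2772)  from 3·(12614,881) + (1847,129)
fundamental: x₁=39689, y₁=2772  (since 1575216721 − 205·7683984 = 1)
n=2: (39689,2772)∘(39689,2772) = (39689·39689+205·2772·2772, 39689·2772+2772·39689) = (3150433441,220035816)
n=3: (3150433441,220035816)∘(39689,2772) = (39689·3150433441+205·2772·220035816, 39689·220035816+2772·3150433441) = (250075105640009,17466002999676)
n=4: (250075105640009,17466002999676)∘(39689,2772) = (39689·250075105640009+205·2772·17466002999676, 39689·17466002999676+2772·250075105640009) = (19850461732342200961,1386416385888245712)

39689 2772
3150433441 220035816
250075105640009 17466002999676
19850461732342200961 1386416385888245712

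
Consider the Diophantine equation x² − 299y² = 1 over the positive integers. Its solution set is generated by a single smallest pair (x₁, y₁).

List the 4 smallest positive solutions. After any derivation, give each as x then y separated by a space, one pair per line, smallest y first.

√299 = [17; 3,2,3,34, …], period ℓ=4 (even) → k=3
i=0: a=17 ⇒ p=17, q=1
…
i=2: a=2 ⇒ p=121, q=7
i=3: a=3 ⇒ p=415, q=24
fundamental: x₁=415, y₁=24  (since 172225 − 299·576 = 1)
(415+24√299)^2 = 344449 + 19920√299
(415+24√299)^3 = 285892255 + 16533576√299
(415+24√299)^4 = 237290227201 + 13722848160√299

415 24
344449 19920
285892255 16533576
237290227201 13722848160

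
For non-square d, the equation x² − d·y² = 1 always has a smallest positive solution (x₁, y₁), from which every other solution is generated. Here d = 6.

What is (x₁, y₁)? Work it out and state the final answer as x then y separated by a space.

5 2

d=6: √d = [2; 2,4] (ℓ=2, even), read p_1/q_1
a_0=2:  p_0=2·1+0=2,  q_0=2·0+1=1
a_1=2:  p_1=2·2+1=5,  q_1=2·1+0=2
fundamental: x₁=5, y₁=2  (since 25 − 6·4 = 1)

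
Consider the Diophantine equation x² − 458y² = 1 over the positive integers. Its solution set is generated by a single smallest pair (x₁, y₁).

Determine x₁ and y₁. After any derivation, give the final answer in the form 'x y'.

22899 1070

[21; 2,2,42] for √458; ℓ=3 ⇒ convergent index 5
k=0  a_k=21  p_k/q_k = 21/1
…
k=4  a_k=2  p_k/q_k = 9181/429
k=5  a_k=2  p_k/q_k = 22899/1070
→ (22899, 1070).  Check: 22899²=524364201, 458·1070²=524364200, difference 1.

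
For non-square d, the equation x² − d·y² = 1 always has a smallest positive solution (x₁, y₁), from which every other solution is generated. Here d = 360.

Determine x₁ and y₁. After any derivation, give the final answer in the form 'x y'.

19 1

d=360: √d = [18; 1,36] (ℓ=2, even), read p_1/q_1
step 0: (18, 1)  from 18·(1,0) + (0,1)
step 1: (19, 1)  from 1·(18,1) + (1,0)
fundamental: x₁=19, y₁=1  (since 361 − 360·1 = 1)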